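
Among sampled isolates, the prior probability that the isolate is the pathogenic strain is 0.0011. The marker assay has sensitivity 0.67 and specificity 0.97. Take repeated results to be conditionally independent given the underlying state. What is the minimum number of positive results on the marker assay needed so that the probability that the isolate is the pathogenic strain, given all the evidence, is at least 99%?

4

Prior odds = 0.0011/0.9989 = 11/9989.
False-positive rate = 1 − 0.97 = 0.03; likelihood ratio of a positive = 0.67/0.03 = 67/3.
Target odds: 0.99 ÷ 0.01 = 99.
Need (11/9989) × (67/3)ⁿ ≥ 99, i.e. (67/3)ⁿ ≥ 89901.
(67/3)³ = 300763/27 falls short of 89901 but (67/3)⁴ = 20151121/81 reaches it, so n = 4.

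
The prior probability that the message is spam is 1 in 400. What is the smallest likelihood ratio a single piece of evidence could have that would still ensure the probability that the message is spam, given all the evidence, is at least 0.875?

2793

Prior odds = 0.0025/0.9975 = 1/399.
Target odds = 0.875/0.125 = 7.
Required Bayes factor = 7 ÷ (1/399) = 2793.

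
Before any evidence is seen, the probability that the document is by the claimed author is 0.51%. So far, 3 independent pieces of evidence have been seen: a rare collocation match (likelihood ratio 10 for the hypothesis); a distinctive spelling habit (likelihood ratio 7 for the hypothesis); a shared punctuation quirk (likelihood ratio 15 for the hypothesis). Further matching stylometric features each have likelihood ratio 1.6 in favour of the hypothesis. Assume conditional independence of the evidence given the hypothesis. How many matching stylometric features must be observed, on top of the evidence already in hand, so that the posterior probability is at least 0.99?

7

Prior odds = 0.0051/0.9949 = 51/9949.
Combined Bayes factor of the evidence already in hand = 10 × 7 × 15 = 1050.
Odds after that evidence = (51/9949) × 1050 = 53550/9949.
Target odds = 0.99/0.01 = 99.
Need 1.6ⁿ ≥ 99 ÷ (53550/9949) = 109439/5950.
1.6⁶ = 262144/15625 falls short of 109439/5950 but 1.6⁷ = 2097152/78125 reaches it, so n = 7.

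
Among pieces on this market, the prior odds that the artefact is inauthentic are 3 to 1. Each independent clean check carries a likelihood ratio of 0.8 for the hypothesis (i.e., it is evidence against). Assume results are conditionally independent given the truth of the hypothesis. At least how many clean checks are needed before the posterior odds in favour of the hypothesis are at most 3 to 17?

13

Prior odds = 3.
Likelihood ratio per clean check = 0.8.
Target odds = 3/17.
Require 0.8ⁿ ≤ 3/17 ÷ 3 = 1/17.
0.8¹² = 16777216/244140625 is still above 1/17 but 0.8¹³ ≈0.0549756 is at or below it, so n = 13.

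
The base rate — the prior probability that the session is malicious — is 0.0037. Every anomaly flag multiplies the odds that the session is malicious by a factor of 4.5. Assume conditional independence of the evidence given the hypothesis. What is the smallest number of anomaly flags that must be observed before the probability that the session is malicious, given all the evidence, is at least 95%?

Prior odds: 0.0037 ÷ 0.9963 = 37/9963.
Likelihood ratio per anomaly flag = 4.5.
Target posterior odds = 0.95/0.05 = 19.
Need (37/9963) × 4.5ⁿ ≥ 19, i.e. 4.5ⁿ ≥ 189297/37.
4.5⁵ = 1845.28125 falls short of 189297/37 but 4.5⁶ = 8303.765625 reaches it, so n = 6.

6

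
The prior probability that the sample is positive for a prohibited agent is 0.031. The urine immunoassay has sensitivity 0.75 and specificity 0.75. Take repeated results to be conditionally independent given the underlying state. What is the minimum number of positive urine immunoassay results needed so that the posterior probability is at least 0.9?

Prior odds: 0.031 ÷ 0.969 = 31/969.
False-positive rate = 1 − 0.75 = 0.25; likelihood ratio of a positive = 0.75/0.25 = 3.
Target posterior odds = 0.9/0.1 = 9.
Require 3ⁿ ≥ 9 ÷ (31/969) = 8721/31.
3⁵ = 243 falls short of 8721/31 but 3⁶ = 729 reaches it, so n = 6.

6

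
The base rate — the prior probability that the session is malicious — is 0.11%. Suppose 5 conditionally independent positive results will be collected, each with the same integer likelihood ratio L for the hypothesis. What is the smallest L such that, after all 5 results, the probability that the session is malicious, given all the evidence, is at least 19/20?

8

Prior odds = 0.0011/0.9989 = 11/9989.
Target odds = 0.95/0.05 = 19.
Need L⁵ ≥ 19 ÷ (11/9989) = 189791/11.
7⁵ = 16807 < 189791/11 ≤ 32768 = 8⁵, so L = 8.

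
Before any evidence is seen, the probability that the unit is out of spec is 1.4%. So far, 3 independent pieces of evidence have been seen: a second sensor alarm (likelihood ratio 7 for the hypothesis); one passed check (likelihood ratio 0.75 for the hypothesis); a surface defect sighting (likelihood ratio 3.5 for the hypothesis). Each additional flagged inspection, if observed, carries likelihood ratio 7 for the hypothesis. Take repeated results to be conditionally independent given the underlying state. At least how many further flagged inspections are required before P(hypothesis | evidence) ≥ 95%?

3

Prior odds = 0.014/0.986 = 7/493.
Combined Bayes factor of the evidence already in hand = 7 × 0.75 × 3.5 = 18.375.
Odds after that evidence = (7/493) × 18.375 = 1029/3944.
Target odds = 0.95/0.05 = 19.
Need 7ⁿ ≥ 19 ÷ (1029/3944) = 74936/1029.
7² = 49 falls short of 74936/1029 but 7³ = 343 reaches it, so n = 3.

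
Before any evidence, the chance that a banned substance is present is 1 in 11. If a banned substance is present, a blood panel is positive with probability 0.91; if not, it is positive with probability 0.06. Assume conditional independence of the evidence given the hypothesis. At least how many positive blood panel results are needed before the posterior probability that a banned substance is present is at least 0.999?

Prior odds = (1/11)/(10/11) = 0.1.
Likelihood ratio of a positive = 0.91/0.06 = 91/6.
Target odds: 0.999 ÷ 0.001 = 999.
Need 0.1 × (91/6)ⁿ ≥ 999, i.e. (91/6)ⁿ ≥ 9990.
(91/6)³ = 753571/216 falls short of 9990 but (91/6)⁴ = 68574961/1296 reaches it, so n = 4.

4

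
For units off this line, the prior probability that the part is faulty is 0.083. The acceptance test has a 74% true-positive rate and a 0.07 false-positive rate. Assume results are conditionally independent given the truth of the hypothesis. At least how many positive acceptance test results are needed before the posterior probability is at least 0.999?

4

Prior odds = 0.083/0.917 = 83/917.
Likelihood ratio of a positive result = 0.74/0.07 = 74/7.
Target posterior odds = 0.999/0.001 = 999.
Require (74/7)ⁿ ≥ 999 ÷ (83/917) = 916083/83.
(74/7)³ = 405224/343 falls short of 916083/83 but (74/7)⁴ = 29986576/2401 reaches it, so n = 4.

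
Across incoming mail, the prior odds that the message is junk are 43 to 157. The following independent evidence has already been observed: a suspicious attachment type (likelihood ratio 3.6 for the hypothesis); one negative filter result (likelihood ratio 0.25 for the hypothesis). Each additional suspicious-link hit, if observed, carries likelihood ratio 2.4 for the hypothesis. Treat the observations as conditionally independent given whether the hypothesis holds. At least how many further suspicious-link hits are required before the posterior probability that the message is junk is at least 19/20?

Prior odds = 43/157.
Combined Bayes factor of the evidence already in hand = 3.6 × 0.25 = 0.9.
Odds after that evidence = (43/157) × 0.9 = 387/1570.
Target odds = 0.95/0.05 = 19.
Need 2.4ⁿ ≥ 19 ÷ (387/1570) = 29830/387.
2.4⁴ = 33.1776 falls short of 29830/387 but 2.4⁵ = 79.62624 reaches it, so n = 5.

5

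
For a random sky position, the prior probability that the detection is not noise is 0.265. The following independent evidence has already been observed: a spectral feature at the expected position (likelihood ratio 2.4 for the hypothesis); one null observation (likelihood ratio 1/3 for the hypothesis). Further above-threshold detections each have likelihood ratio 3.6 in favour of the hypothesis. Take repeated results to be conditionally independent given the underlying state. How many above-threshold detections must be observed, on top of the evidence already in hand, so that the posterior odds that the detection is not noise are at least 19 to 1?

Prior odds = 0.265/0.735 = 53/147.
Combined Bayes factor of the evidence already in hand = 2.4 × (1/3) = 0.8.
Odds after that evidence = (53/147) × 0.8 = 212/735.
Target odds = 19.
Need 3.6ⁿ ≥ 19 ÷ (212/735) = 13965/212.
3.6³ = 46.656 falls short of 13965/212 but 3.6⁴ = 167.9616 reaches it, so n = 4.

4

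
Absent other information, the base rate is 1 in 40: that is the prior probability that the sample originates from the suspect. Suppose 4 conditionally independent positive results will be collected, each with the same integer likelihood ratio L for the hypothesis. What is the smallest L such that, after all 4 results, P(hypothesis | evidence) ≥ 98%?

Prior odds = 0.025/0.975 = 1/39.
Target odds = 0.98/0.02 = 49.
Need L⁴ ≥ 49 ÷ (1/39) = 1911.
6⁴ = 1296 < 1911 ≤ 2401 = 7⁴, so L = 7.

7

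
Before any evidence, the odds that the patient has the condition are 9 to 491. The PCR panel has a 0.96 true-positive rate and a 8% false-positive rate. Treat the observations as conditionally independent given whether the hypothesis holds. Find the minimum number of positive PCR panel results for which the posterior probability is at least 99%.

Prior odds = 9/491.
Likelihood ratio of a positive result = 0.96/0.08 = 12.
Target odds: 0.99 ÷ 0.01 = 99.
Require 12ⁿ ≥ 99 ÷ (9/491) = 5401.
12³ = 1728 falls short of 5401 but 12⁴ = 20736 reaches it, so n = 4.

4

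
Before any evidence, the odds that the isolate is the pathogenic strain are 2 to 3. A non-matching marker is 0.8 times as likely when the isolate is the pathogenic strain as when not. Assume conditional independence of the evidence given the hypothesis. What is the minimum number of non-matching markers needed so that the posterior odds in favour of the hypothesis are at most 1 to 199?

Prior odds = 2/3.
Likelihood ratio per non-matching marker = 0.8.
Target odds = 1/199.
Require 0.8ⁿ ≤ 1/199 ÷ (2/3) = 3/398.
0.8²¹ ≈0.00922337 is still above 3/398 but 0.8²² ≈0.0073787 is at or below it, so n = 22.

22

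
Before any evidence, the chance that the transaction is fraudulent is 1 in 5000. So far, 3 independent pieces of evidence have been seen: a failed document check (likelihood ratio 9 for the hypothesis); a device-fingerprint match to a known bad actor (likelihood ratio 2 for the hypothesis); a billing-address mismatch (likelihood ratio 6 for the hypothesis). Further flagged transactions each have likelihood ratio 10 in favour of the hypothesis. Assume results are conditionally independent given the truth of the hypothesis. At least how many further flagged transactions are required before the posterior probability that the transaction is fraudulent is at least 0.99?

4

Prior odds = 0.0002/0.9998 = 1/4999.
Combined Bayes factor of the evidence already in hand = 9 × 2 × 6 = 108.
Odds after that evidence = (1/4999) × 108 = 108/4999.
Target odds = 0.99/0.01 = 99.
Need 10ⁿ ≥ 99 ÷ (108/4999) = 54989/12.
10³ = 1000 falls short of 54989/12 but 10⁴ = 10000 reaches it, so n = 4.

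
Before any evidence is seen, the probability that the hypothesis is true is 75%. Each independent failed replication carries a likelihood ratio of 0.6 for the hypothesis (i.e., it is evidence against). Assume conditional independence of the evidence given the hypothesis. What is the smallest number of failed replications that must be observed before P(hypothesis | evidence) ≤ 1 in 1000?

Prior odds = 0.75/0.25 = 3.
Likelihood ratio per failed replication = 0.6.
Target posterior odds = 0.001/0.999 = 1/999.
Need 3 × 0.6ⁿ ≤ 1/999, i.e. 0.6ⁿ ≤ 1/2997.
0.6¹⁵ ≈0.000470185 is still above 1/2997 but 0.6¹⁶ ≈0.000282111 is at or below it, so n = 16.

16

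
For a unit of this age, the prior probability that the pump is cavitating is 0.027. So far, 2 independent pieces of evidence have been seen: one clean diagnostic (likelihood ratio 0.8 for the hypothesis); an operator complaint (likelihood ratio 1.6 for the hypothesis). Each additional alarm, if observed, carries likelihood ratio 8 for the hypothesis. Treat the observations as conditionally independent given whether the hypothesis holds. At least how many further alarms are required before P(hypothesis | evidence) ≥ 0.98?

Prior odds = 0.027/0.973 = 27/973.
Combined Bayes factor of the evidence already in hand = 0.8 × 1.6 = 1.28.
Odds after that evidence = (27/973) × 1.28 = 864/24325.
Target odds = 0.98/0.02 = 49.
Need 8ⁿ ≥ 49 ÷ (864/24325) = 1191925/864.
8³ = 512 falls short of 1191925/864 but 8⁴ = 4096 reaches it, so n = 4.

4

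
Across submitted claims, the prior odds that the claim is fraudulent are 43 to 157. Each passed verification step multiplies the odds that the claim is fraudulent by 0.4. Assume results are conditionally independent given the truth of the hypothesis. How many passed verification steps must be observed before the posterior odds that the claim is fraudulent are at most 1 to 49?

3

Prior odds = 43/157.
Likelihood ratio per passed verification step = 0.4.
Target odds = 1/49.
Need (43/157) × 0.4ⁿ ≤ 1/49, i.e. 0.4ⁿ ≤ 157/2107.
0.4² = 0.16 is still above 157/2107 but 0.4³ = 0.064 is at or below it, so n = 3.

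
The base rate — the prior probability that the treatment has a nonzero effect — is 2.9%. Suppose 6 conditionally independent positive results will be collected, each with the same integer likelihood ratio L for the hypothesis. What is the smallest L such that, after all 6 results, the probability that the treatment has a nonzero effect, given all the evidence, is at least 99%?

4

Prior odds = 0.029/0.971 = 29/971.
Target odds = 0.99/0.01 = 99.
Need L⁶ ≥ 99 ÷ (29/971) = 96129/29.
3⁶ = 729 < 96129/29 ≤ 4096 = 4⁶, so L = 4.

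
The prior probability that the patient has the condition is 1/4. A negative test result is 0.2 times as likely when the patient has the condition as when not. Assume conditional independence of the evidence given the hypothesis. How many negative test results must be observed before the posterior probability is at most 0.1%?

Prior odds = 0.25/0.75 = 1/3.
Likelihood ratio per negative test result = 0.2.
Target posterior odds = 0.001/0.999 = 1/999.
Need (1/3) × 0.2ⁿ ≤ 1/999, i.e. 0.2ⁿ ≤ 1/333.
0.2³ = 0.008 is still above 1/333 but 0.2⁴ = 0.0016 is at or below it, so n = 4.

4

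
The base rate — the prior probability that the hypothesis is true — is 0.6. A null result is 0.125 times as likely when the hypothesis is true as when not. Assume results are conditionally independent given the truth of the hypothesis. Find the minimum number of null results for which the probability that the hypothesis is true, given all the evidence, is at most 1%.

3

Prior odds = 0.6/0.4 = 1.5.
Likelihood ratio per null result = 0.125.
Target odds: 0.01 ÷ 0.99 = 1/99.
Need 1.5 × 0.125ⁿ ≤ 1/99, i.e. 0.125ⁿ ≤ 2/297.
0.125² = 0.015625 is still above 2/297 but 0.125³ = 0.001953125 is at or below it, so n = 3.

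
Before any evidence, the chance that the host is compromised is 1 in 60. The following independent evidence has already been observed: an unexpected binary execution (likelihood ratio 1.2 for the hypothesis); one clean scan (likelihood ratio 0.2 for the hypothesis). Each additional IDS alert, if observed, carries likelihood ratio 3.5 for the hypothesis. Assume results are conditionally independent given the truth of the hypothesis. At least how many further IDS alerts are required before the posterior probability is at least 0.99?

9

Prior odds = (1/60)/(59/60) = 1/59.
Combined Bayes factor of the evidence already in hand = 1.2 × 0.2 = 0.24.
Odds after that evidence = (1/59) × 0.24 = 6/1475.
Target odds = 0.99/0.01 = 99.
Need 3.5ⁿ ≥ 99 ÷ (6/1475) = 24337.5.
3.5⁸ = 5764801/256 falls short of 24337.5 but 3.5⁹ = 40353607/512 reaches it, so n = 9.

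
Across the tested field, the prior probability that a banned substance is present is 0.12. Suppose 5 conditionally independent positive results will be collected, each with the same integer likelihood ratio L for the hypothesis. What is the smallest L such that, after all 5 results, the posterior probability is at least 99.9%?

Prior odds = 0.12/0.88 = 3/22.
Target odds = 0.999/0.001 = 999.
Need L⁵ ≥ 999 ÷ (3/22) = 7326.
5⁵ = 3125 < 7326 ≤ 7776 = 6⁵, so L = 6.

6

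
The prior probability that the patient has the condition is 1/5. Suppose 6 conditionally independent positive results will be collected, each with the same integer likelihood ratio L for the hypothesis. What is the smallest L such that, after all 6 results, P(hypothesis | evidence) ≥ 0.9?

2

Prior odds = 0.2/0.8 = 0.25.
Target odds = 0.9/0.1 = 9.
Need L⁶ ≥ 9 ÷ 0.25 = 36.
1⁶ = 1 < 36 ≤ 64 = 2⁶, so L = 2.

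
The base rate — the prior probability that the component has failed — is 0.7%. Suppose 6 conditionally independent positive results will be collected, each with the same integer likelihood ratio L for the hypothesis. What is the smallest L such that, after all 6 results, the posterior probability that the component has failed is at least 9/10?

4

Prior odds = 0.007/0.993 = 7/993.
Target odds = 0.9/0.1 = 9.
Need L⁶ ≥ 9 ÷ (7/993) = 8937/7.
3⁶ = 729 < 8937/7 ≤ 4096 = 4⁶, so L = 4.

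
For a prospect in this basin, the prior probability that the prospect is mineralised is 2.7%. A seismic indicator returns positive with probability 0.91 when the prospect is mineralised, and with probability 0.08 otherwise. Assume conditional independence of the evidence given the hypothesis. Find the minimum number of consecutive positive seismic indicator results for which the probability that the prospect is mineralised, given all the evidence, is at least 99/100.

Prior odds = 0.027/0.973 = 27/973.
Likelihood ratio of a positive result = 0.91/0.08 = 11.375.
Target odds: 0.99 ÷ 0.01 = 99.
Need (27/973) × 11.375ⁿ ≥ 99, i.e. 11.375ⁿ ≥ 10703/3.
11.375³ = 753571/512 falls short of 10703/3 but 11.375⁴ = 68574961/4096 reaches it, so n = 4.

4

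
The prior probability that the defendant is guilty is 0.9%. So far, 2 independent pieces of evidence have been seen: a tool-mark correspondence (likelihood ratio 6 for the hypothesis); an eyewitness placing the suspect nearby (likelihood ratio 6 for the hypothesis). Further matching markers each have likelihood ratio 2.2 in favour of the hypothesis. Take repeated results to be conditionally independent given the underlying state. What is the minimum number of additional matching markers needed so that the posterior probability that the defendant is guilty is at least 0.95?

Prior odds = 0.009/0.991 = 9/991.
Combined Bayes factor of the evidence already in hand = 6 × 6 = 36.
Odds after that evidence = (9/991) × 36 = 324/991.
Target odds = 0.95/0.05 = 19.
Need 2.2ⁿ ≥ 19 ÷ (324/991) = 18829/324.
2.2⁵ = 51.53632 falls short of 18829/324 but 2.2⁶ = 1771561/15625 reaches it, so n = 6.

6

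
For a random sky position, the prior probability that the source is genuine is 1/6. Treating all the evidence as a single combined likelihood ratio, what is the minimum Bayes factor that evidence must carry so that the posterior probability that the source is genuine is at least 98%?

Prior odds = (1/6)/(5/6) = 0.2.
Target odds = 0.98/0.02 = 49.
Required Bayes factor = 49 ÷ 0.2 = 245.

245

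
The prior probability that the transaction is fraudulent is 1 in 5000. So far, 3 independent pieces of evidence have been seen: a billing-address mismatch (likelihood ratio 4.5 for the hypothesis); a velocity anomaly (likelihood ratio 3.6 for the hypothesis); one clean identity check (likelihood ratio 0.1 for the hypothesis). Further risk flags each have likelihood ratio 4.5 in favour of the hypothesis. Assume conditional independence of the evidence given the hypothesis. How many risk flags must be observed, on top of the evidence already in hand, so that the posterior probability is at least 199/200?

9

Prior odds = 0.0002/0.9998 = 1/4999.
Combined Bayes factor of the evidence already in hand = 4.5 × 3.6 × 0.1 = 1.62.
Odds after that evidence = (1/4999) × 1.62 = 81/249950.
Target odds = 0.995/0.005 = 199.
Need 4.5ⁿ ≥ 199 ÷ (81/249950) = 49740050/81.
4.5⁸ = 43046721/256 falls short of 49740050/81 but 4.5⁹ = 387420489/512 reaches it, so n = 9.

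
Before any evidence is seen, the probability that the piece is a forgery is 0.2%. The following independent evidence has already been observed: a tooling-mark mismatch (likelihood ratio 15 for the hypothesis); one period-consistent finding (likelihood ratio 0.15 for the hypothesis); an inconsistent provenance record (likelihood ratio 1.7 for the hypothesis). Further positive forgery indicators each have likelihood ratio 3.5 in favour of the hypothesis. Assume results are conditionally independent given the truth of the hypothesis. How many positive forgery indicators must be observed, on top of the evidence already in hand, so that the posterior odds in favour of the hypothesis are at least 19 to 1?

7

Prior odds = 0.002/0.998 = 1/499.
Combined Bayes factor of the evidence already in hand = 15 × 0.15 × 1.7 = 3.825.
Odds after that evidence = (1/499) × 3.825 = 153/19960.
Target odds = 19.
Need 3.5ⁿ ≥ 19 ÷ (153/19960) = 379240/153.
3.5⁶ = 1838.265625 falls short of 379240/153 but 3.5⁷ = 823543/128 reaches it, so n = 7.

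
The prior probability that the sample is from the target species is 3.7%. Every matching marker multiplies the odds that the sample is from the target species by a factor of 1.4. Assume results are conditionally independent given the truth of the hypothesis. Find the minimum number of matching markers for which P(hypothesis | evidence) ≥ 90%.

Prior odds = 0.037/0.963 = 37/963.
Likelihood ratio per matching marker = 1.4.
Target posterior odds = 0.9/0.1 = 9.
Require 1.4ⁿ ≥ 9 ÷ (37/963) = 8667/37.
1.4¹⁶ ≈217.795 falls short of 8667/37 but 1.4¹⁷ ≈304.913 reaches it, so n = 17.

17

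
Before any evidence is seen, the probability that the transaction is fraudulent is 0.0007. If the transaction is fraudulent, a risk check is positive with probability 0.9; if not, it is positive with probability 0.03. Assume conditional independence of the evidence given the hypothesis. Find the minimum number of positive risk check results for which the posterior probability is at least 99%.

Prior odds = 0.0007/0.9993 = 7/9993.
Likelihood ratio of a positive = 0.9/0.03 = 30.
Target odds: 0.99 ÷ 0.01 = 99.
Need (7/9993) × 30ⁿ ≥ 99, i.e. 30ⁿ ≥ 989307/7.
30³ = 27000 falls short of 989307/7 but 30⁴ = 810000 reaches it, so n = 4.

4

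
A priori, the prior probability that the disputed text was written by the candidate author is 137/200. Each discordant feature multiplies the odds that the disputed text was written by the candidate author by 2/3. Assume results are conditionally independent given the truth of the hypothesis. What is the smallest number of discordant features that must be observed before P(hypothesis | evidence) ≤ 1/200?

15

Prior odds: 0.685 ÷ 0.315 = 137/63.
Likelihood ratio per discordant feature = 2/3.
Target posterior odds = 0.005/0.995 = 1/199.
Require (2/3)ⁿ ≤ 1/199 ÷ (137/63) = 63/27263.
(2/3)¹⁴ = 16384/4782969 is still above 63/27263 but (2/3)¹⁵ = 32768/14348907 is at or below it, so n = 15.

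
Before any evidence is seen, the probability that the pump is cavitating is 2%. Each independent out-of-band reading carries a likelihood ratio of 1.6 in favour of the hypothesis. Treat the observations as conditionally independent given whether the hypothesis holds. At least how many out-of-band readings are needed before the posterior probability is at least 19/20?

Prior odds = 0.02/0.98 = 1/49.
Likelihood ratio per out-of-band reading = 1.6.
Target posterior odds = 0.95/0.05 = 19.
Need (1/49) × 1.6ⁿ ≥ 19, i.e. 1.6ⁿ ≥ 931.
1.6¹⁴ ≈720.576 falls short of 931 but 1.6¹⁵ ≈1152.92 reaches it, so n = 15.

15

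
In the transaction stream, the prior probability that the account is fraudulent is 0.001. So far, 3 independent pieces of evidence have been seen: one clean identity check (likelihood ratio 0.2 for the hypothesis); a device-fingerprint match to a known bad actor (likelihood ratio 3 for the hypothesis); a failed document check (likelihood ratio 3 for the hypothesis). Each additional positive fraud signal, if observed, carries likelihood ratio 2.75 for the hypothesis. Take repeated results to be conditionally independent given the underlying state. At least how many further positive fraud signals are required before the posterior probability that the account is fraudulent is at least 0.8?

8

Prior odds = 0.001/0.999 = 1/999.
Combined Bayes factor of the evidence already in hand = 0.2 × 3 × 3 = 1.8.
Odds after that evidence = (1/999) × 1.8 = 1/555.
Target odds = 0.8/0.2 = 4.
Need 2.75ⁿ ≥ 4 ÷ (1/555) = 2220.
2.75⁷ = 19487171/16384 falls short of 2220 but 2.75⁸ = 214358881/65536 reaches it, so n = 8.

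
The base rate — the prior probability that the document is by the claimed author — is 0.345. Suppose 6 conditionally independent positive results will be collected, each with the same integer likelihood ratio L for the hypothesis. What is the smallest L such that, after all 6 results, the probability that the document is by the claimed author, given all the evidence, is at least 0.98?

3

Prior odds = 0.345/0.655 = 69/131.
Target odds = 0.98/0.02 = 49.
Need L⁶ ≥ 49 ÷ (69/131) = 6419/69.
2⁶ = 64 < 6419/69 ≤ 729 = 3⁶, so L = 3.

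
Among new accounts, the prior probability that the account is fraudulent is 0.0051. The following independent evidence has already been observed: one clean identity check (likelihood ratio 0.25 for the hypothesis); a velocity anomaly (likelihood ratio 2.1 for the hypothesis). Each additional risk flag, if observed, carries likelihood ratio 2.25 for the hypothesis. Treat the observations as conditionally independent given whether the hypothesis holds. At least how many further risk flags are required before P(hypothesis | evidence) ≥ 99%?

13

Prior odds = 0.0051/0.9949 = 51/9949.
Combined Bayes factor of the evidence already in hand = 0.25 × 2.1 = 0.525.
Odds after that evidence = (51/9949) × 0.525 = 1071/397960.
Target odds = 0.99/0.01 = 99.
Need 2.25ⁿ ≥ 99 ÷ (1071/397960) = 4377560/119.
2.25¹² ≈16834.1 falls short of 4377560/119 but 2.25¹³ ≈37876.8 reaches it, so n = 13.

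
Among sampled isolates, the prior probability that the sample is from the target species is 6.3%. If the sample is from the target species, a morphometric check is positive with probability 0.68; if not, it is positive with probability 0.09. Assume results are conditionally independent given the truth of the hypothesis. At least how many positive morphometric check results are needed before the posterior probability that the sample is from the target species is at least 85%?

Prior odds: 0.063 ÷ 0.937 = 63/937.
Likelihood ratio of a positive = 0.68/0.09 = 68/9.
Target odds: 0.85 ÷ 0.15 = 17/3.
Need (63/937) × (68/9)ⁿ ≥ 17/3, i.e. (68/9)ⁿ ≥ 15929/189.
(68/9)² = 4624/81 falls short of 15929/189 but (68/9)³ = 314432/729 reaches it, so n = 3.

3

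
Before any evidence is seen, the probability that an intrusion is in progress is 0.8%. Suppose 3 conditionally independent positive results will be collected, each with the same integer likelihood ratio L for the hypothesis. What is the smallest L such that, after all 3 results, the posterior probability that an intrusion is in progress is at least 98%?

19

Prior odds = 0.008/0.992 = 1/124.
Target odds = 0.98/0.02 = 49.
Need L³ ≥ 49 ÷ (1/124) = 6076.
18³ = 5832 < 6076 ≤ 6859 = 19³, so L = 19.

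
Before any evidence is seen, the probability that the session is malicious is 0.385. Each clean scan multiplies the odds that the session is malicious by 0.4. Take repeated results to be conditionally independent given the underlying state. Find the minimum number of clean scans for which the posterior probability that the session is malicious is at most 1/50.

Prior odds: 0.385 ÷ 0.615 = 77/123.
Likelihood ratio per clean scan = 0.4.
Target posterior odds = 0.02/0.98 = 1/49.
Require 0.4ⁿ ≤ 1/49 ÷ (77/123) = 123/3773.
0.4³ = 0.064 is still above 123/3773 but 0.4⁴ = 0.0256 is at or below it, so n = 4.

4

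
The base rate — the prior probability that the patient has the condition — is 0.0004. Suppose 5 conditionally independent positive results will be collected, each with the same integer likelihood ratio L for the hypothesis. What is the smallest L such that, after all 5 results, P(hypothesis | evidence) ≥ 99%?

Prior odds = 0.0004/0.9996 = 1/2499.
Target odds = 0.99/0.01 = 99.
Need L⁵ ≥ 99 ÷ (1/2499) = 247401.
11⁵ = 161051 < 247401 ≤ 248832 = 12⁵, so L = 12.

12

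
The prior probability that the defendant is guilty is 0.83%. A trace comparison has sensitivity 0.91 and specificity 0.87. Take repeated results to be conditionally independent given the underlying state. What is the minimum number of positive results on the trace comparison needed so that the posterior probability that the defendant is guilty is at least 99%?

Prior odds = 0.0083/0.9917 = 83/9917.
False-positive rate = 1 − 0.87 = 0.13; likelihood ratio of a positive = 0.91/0.13 = 7.
Target posterior odds = 0.99/0.01 = 99.
Need (83/9917) × 7ⁿ ≥ 99, i.e. 7ⁿ ≥ 981783/83.
7⁴ = 2401 falls short of 981783/83 but 7⁵ = 16807 reaches it, so n = 5.

5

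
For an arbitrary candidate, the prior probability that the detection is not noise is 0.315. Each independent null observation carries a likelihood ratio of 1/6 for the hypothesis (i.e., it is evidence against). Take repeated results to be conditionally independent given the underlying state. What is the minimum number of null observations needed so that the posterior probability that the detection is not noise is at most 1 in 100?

Prior odds = 0.315/0.685 = 63/137.
Likelihood ratio per null observation = 1/6.
Target odds: 0.01 ÷ 0.99 = 1/99.
Need (63/137) × (1/6)ⁿ ≤ 1/99, i.e. (1/6)ⁿ ≤ 137/6237.
(1/6)² = 1/36 is still above 137/6237 but (1/6)³ = 1/216 is at or below it, so n = 3.

3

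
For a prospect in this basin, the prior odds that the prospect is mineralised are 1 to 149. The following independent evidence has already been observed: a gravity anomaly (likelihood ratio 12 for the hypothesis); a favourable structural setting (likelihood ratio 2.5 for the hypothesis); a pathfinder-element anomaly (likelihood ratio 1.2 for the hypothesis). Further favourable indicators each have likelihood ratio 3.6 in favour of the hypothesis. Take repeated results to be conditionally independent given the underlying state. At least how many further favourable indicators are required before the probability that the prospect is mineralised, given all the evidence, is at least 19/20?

Prior odds = 1/149.
Combined Bayes factor of the evidence already in hand = 12 × 2.5 × 1.2 = 36.
Odds after that evidence = (1/149) × 36 = 36/149.
Target odds = 0.95/0.05 = 19.
Need 3.6ⁿ ≥ 19 ÷ (36/149) = 2831/36.
3.6³ = 46.656 falls short of 2831/36 but 3.6⁴ = 167.9616 reaches it, so n = 4.

4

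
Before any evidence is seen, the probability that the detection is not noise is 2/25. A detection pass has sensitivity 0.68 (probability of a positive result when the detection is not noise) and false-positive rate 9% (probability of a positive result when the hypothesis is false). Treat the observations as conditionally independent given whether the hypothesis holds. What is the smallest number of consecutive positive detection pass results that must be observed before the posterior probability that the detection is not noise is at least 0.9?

3

Prior odds: 0.08 ÷ 0.92 = 2/23.
Likelihood ratio of a positive result = 0.68/0.09 = 68/9.
Target odds: 0.9 ÷ 0.1 = 9.
Require (68/9)ⁿ ≥ 9 ÷ (2/23) = 103.5.
(68/9)² = 4624/81 falls short of 103.5 but (68/9)³ = 314432/729 reaches it, so n = 3.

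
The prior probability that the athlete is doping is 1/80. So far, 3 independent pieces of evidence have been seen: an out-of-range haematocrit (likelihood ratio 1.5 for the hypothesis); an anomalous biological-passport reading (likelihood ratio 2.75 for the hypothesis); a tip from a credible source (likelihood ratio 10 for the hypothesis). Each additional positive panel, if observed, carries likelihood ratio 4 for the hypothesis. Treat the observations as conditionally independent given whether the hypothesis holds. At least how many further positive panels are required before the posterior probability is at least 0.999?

Prior odds = 0.0125/0.9875 = 1/79.
Combined Bayes factor of the evidence already in hand = 1.5 × 2.75 × 10 = 41.25.
Odds after that evidence = (1/79) × 41.25 = 165/316.
Target odds = 0.999/0.001 = 999.
Need 4ⁿ ≥ 999 ÷ (165/316) = 105228/55.
4⁵ = 1024 falls short of 105228/55 but 4⁶ = 4096 reaches it, so n = 6.

6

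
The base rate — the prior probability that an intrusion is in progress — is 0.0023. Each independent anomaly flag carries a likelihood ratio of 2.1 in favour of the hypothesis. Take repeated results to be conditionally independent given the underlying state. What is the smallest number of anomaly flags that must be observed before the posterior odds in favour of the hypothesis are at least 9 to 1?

Prior odds = 0.0023/0.9977 = 23/9977.
Likelihood ratio per anomaly flag = 2.1.
Target odds = 9.
Need (23/9977) × 2.1ⁿ ≥ 9, i.e. 2.1ⁿ ≥ 89793/23.
2.1¹¹ ≈3502.78 falls short of 89793/23 but 2.1¹² ≈7355.83 reaches it, so n = 12.

12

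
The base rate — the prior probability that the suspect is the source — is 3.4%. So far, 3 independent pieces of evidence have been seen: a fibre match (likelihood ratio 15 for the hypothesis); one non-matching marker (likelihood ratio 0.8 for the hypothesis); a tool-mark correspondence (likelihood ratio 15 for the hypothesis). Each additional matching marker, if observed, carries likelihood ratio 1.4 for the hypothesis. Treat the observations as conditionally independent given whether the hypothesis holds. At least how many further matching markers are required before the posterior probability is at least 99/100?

Prior odds = 0.034/0.966 = 17/483.
Combined Bayes factor of the evidence already in hand = 15 × 0.8 × 15 = 180.
Odds after that evidence = (17/483) × 180 = 1020/161.
Target odds = 0.99/0.01 = 99.
Need 1.4ⁿ ≥ 99 ÷ (1020/161) = 5313/340.
1.4⁸ = 5764801/390625 falls short of 5313/340 but 1.4⁹ = 40353607/1953125 reaches it, so n = 9.

9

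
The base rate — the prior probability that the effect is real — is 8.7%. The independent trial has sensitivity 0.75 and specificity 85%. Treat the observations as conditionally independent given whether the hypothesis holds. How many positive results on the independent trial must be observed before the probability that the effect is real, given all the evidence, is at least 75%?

Prior odds: 0.087 ÷ 0.913 = 87/913.
False-positive rate = 1 − 0.85 = 0.15; likelihood ratio of a positive = 0.75/0.15 = 5.
Target odds: 0.75 ÷ 0.25 = 3.
Need (87/913) × 5ⁿ ≥ 3, i.e. 5ⁿ ≥ 913/29.
5² = 25 falls short of 913/29 but 5³ = 125 reaches it, so n = 3.

3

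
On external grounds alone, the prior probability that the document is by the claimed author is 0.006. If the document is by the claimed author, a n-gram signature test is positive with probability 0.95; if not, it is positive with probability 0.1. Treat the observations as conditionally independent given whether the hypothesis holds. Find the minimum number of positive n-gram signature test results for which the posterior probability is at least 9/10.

4

Prior odds: 0.006 ÷ 0.994 = 3/497.
Likelihood ratio of a positive = 0.95/0.1 = 9.5.
Target odds: 0.9 ÷ 0.1 = 9.
Need (3/497) × 9.5ⁿ ≥ 9, i.e. 9.5ⁿ ≥ 1491.
9.5³ = 857.375 falls short of 1491 but 9.5⁴ = 8145.0625 reaches it, so n = 4.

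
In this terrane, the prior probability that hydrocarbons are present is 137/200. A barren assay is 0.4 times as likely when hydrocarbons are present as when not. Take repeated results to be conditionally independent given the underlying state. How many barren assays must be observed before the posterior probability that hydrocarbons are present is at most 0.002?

Prior odds = 0.685/0.315 = 137/63.
Likelihood ratio per barren assay = 0.4.
Target posterior odds = 0.002/0.998 = 1/499.
Need (137/63) × 0.4ⁿ ≤ 1/499, i.e. 0.4ⁿ ≤ 63/68363.
0.4⁷ = 128/78125 is still above 63/68363 but 0.4⁸ = 256/390625 is at or below it, so n = 8.

8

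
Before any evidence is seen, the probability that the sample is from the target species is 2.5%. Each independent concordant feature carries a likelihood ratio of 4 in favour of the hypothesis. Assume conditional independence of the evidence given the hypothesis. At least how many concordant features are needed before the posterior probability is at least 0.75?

4

Prior odds: 0.025 ÷ 0.975 = 1/39.
Likelihood ratio per concordant feature = 4.
Target odds: 0.75 ÷ 0.25 = 3.
Need (1/39) × 4ⁿ ≥ 3, i.e. 4ⁿ ≥ 117.
4³ = 64 falls short of 117 but 4⁴ = 256 reaches it, so n = 4.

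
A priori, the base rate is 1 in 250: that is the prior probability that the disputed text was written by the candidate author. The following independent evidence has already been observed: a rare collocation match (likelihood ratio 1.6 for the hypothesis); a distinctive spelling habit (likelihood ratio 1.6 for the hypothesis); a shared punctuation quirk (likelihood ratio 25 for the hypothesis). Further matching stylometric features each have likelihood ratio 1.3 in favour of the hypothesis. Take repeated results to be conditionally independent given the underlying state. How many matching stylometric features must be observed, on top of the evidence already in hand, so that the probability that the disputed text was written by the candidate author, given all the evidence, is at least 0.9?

14

Prior odds = 0.004/0.996 = 1/249.
Combined Bayes factor of the evidence already in hand = 1.6 × 1.6 × 25 = 64.
Odds after that evidence = (1/249) × 64 = 64/249.
Target odds = 0.9/0.1 = 9.
Need 1.3ⁿ ≥ 9 ÷ (64/249) = 35.015625.
1.3¹³ ≈30.2875 falls short of 35.015625 but 1.3¹⁴ ≈39.3738 reaches it, so n = 14.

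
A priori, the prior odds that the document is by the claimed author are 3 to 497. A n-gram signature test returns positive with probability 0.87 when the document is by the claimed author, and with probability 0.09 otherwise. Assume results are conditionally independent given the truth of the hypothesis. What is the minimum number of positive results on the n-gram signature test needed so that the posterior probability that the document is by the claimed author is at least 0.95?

4

Prior odds = 3/497.
Likelihood ratio of a positive result = 0.87/0.09 = 29/3.
Target odds: 0.95 ÷ 0.05 = 19.
Require (29/3)ⁿ ≥ 19 ÷ (3/497) = 9443/3.
(29/3)³ = 24389/27 falls short of 9443/3 but (29/3)⁴ = 707281/81 reaches it, so n = 4.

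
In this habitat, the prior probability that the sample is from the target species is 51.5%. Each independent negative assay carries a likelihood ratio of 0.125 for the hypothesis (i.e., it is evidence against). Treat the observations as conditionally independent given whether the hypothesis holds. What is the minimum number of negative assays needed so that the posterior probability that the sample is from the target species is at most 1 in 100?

3

Prior odds: 0.515 ÷ 0.485 = 103/97.
Likelihood ratio per negative assay = 0.125.
Target posterior odds = 0.01/0.99 = 1/99.
Require 0.125ⁿ ≤ 1/99 ÷ (103/97) = 97/10197.
0.125² = 0.015625 is still above 97/10197 but 0.125³ = 0.001953125 is at or below it, so n = 3.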